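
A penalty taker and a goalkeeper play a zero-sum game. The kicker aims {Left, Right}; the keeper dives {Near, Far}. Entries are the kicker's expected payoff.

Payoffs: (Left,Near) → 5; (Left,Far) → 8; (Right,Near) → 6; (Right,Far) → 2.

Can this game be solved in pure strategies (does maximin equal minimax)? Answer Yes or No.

No

Row minima: Left → 5, Right → 2; maximin = 5.
Column maxima: Near → 6, Far → 8; minimax = 6.
5 ≠ 6, so no pure-strategy equilibrium exists.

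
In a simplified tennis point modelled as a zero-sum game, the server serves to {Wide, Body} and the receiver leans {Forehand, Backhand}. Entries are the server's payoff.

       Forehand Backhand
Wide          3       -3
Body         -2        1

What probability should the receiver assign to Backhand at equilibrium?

Row minima: Wide → -3, Body → -2; maximin = -2.
Column maxima: Forehand → 3, Backhand → 1; minimax = 1.
-2 ≠ 1, so there is no saddle point; optimal play is mixed.
Let the server play Wide with probability p. Expected payoff against Forehand: 3p + (-2)(1−p) = 5p − 2; against Backhand: (-3)p + 1(1−p) = −4p + 1.
Setting these equal: 5p − 2 = −4p + 1 ⇒ 9p = 3 ⇒ p = 1/3, and the value is (5)·(1/3) − 2 = -1/3.
For the receiver: with q = P(Forehand), equating Wide's and Body's payoffs gives 6q − 3 = −3q + 1 ⇒ q = 4/9.

5/9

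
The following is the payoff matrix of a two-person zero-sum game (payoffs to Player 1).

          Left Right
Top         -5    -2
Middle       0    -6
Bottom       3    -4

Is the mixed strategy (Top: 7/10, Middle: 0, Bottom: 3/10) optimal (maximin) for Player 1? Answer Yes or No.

Yes

Against Left this mix gives (7/10)·(-5) + (3/10)·3 = -13/5.
Against Right this mix gives (7/10)·(-2) + (3/10)·(-4) = -13/5.
All of Player 2's active replies (Left, Right) yield -13/5, and no column does worse for Player 1. The mix makes Player 2 indifferent and guarantees -13/5, so it is optimal.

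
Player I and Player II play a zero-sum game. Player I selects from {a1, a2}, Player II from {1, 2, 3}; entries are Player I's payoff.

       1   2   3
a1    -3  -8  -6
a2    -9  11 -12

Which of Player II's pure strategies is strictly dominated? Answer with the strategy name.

1

3 holds Player I's payoff strictly below 1 in every row: -6 < -3, -12 < -9.
So 1 is strictly dominated for Player II.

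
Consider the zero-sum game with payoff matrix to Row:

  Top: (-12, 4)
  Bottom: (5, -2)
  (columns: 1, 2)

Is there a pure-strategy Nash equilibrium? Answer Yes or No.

Row minima: Top → -12, Bottom → -2; maximin = -2.
Column maxima: 1 → 5, 2 → 4; minimax = 4.
-2 ≠ 4, so no pure-strategy equilibrium exists.

No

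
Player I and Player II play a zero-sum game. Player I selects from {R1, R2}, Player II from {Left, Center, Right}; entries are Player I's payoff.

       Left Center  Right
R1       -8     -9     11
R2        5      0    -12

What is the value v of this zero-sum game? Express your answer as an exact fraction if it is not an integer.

Row minima: R1 → -9, R2 → -12; maximin = -9.
Column maxima: Left → 5, Center → 0, Right → 11; minimax = 0.
-9 ≠ 0, so there is no saddle point; optimal play is mixed.
Left is strictly dominated by Center (it gives Player I strictly more in every row), so Player II never plays it.
On the remaining 2×2 (R1, R2 vs Center, Right):
Let Player I play R1 with probability p. Expected payoff against Center: (-9)p + 0(1−p) = −9p; against Right: 11p + (-12)(1−p) = 23p − 12.
Setting these equal: −9p = 23p − 12 ⇒ −32p = -12 ⇒ p = 3/8, and the value is (-9)·(3/8) = -27/8.
For Player II: with q = P(Center), equating R1's and R2's payoffs gives −20q + 11 = 12q − 12 ⇒ q = 23/32.

-27/8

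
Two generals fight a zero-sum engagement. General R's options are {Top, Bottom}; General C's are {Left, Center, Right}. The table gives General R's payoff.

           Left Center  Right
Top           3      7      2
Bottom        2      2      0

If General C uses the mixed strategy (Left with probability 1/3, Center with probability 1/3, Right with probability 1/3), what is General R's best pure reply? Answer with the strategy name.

Top

Expected payoff of Top: (1/3)·3 + (1/3)·7 + (1/3)·2 = 4.
Expected payoff of Bottom: (1/3)·2 + (1/3)·2 + (1/3)·0 = 4/3.
The largest is 4, so General R's best response is Top.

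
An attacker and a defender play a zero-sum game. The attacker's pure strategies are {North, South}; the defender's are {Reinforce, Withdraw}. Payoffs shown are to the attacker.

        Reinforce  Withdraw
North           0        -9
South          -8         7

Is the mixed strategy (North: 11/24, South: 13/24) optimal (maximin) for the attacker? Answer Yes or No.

Against Reinforce this mix gives (11/24)·0 + (13/24)·(-8) = -13/3.
Against Withdraw this mix gives (11/24)·(-9) + (13/24)·7 = -1/3.
The defender will play Reinforce, holding the attacker to -13/3. Shifting weight toward the row that does better against Reinforce would raise this floor (the equalizing mix achieves -3 against both Reinforce and Withdraw), so the proposed strategy is not optimal.

No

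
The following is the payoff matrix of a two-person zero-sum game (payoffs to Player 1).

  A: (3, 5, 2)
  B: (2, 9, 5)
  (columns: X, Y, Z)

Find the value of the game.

11/4

Row minima: A → 2, B → 2; maximin = 2.
Column maxima: X → 3, Y → 9, Z → 5; minimax = 3.
2 ≠ 3, so there is no saddle point; optimal play is mixed.
Y is strictly dominated by X (it gives Player 1 strictly more in every row), so Player 2 never plays it.
On the remaining 2×2 (A, B vs X, Z):
Let Player 1 play A with probability p. Expected payoff against X: 3p + 2(1−p) = p + 2; against Z: 2p + 5(1−p) = −3p + 5.
Setting these equal: p + 2 = −3p + 5 ⇒ 4p = 3 ⇒ p = 3/4, and the value is (1)·(3/4) + 2 = 11/4.
For Player 2: with q = P(X), equating A's and B's payoffs gives q + 2 = −3q + 5 ⇒ q = 3/4.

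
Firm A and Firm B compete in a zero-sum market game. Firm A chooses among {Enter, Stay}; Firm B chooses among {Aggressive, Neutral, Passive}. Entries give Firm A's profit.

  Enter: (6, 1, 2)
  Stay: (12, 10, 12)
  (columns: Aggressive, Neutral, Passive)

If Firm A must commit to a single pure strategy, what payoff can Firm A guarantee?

10

Row minima: Enter → 1, Stay → 10.
The best of these is 10.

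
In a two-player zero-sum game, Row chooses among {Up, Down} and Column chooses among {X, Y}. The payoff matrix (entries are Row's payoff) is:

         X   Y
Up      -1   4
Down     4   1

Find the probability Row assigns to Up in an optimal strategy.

Row minima: Up → -1, Down → 1; maximin = 1.
Column maxima: X → 4, Y → 4; minimax = 4.
1 ≠ 4, so there is no saddle point; optimal play is mixed.
Let Row play Up with probability p. Expected payoff against X: (-1)p + 4(1−p) = −5p + 4; against Y: 4p + 1(1−p) = 3p + 1.
Setting these equal: −5p + 4 = 3p + 1 ⇒ −8p = -3 ⇒ p = 3/8, and the value is (-5)·(3/8) + 4 = 17/8.
For Column: with q = P(X), equating Up's and Down's payoffs gives −5q + 4 = 3q + 1 ⇒ q = 3/8.

3/8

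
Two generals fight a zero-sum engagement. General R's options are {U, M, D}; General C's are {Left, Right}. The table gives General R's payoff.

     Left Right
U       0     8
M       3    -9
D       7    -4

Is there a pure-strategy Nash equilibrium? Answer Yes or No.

No

Row minima: U → 0, M → -9, D → -4; maximin = 0.
Column maxima: Left → 7, Right → 8; minimax = 7.
0 ≠ 7, so no pure-strategy equilibrium exists.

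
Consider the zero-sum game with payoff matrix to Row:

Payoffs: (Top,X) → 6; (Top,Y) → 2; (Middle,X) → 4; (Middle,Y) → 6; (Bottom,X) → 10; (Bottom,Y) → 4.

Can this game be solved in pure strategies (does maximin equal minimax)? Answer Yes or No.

No

Row minima: Top → 2, Middle → 4, Bottom → 4; maximin = 4.
Column maxima: X → 10, Y → 6; minimax = 6.
4 ≠ 6, so no pure-strategy equilibrium exists.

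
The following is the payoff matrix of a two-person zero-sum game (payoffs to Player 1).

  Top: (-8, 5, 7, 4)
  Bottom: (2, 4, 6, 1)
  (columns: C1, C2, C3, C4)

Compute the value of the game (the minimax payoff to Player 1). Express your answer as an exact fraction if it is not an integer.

Row minima: Top → -8, Bottom → 1; maximin = 1.
Column maxima: C1 → 2, C2 → 5, C3 → 7, C4 → 4; minimax = 2.
1 ≠ 2, so there is no saddle point; optimal play is mixed.
C2 is strictly dominated by C1 (it gives Player 1 strictly more in every row), so Player 2 never plays it.
C3 is strictly dominated by C1 (it gives Player 1 strictly more in every row), so Player 2 never plays it.
On the remaining 2×2 (Top, Bottom vs C1, C4):
Let Player 1 play Top with probability p. Expected payoff against C1: (-8)p + 2(1−p) = −10p + 2; against C4: 4p + 1(1−p) = 3p + 1.
Setting these equal: −10p + 2 = 3p + 1 ⇒ −13p = -1 ⇒ p = 1/13, and the value is (-10)·(1/13) + 2 = 16/13.
For Player 2: with q = P(C1), equating Top's and Bottom's payoffs gives −12q + 4 = q + 1 ⇒ q = 3/13.

16/13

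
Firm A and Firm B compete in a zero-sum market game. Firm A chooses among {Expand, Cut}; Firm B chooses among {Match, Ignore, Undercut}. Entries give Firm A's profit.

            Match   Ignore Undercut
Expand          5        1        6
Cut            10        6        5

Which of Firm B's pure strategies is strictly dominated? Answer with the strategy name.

Match

Ignore holds Firm A's payoff strictly below Match in every row: 1 < 5, 6 < 10.
So Match is strictly dominated for Firm B.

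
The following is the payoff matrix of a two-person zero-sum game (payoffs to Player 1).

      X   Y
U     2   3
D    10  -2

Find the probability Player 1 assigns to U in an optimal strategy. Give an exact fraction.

12/13

Row minima: U → 2, D → -2; maximin = 2.
Column maxima: X → 10, Y → 3; minimax = 3.
2 ≠ 3, so there is no saddle point; optimal play is mixed.
Let Player 1 play U with probability p. Expected payoff against X: 2p + 10(1−p) = −8p + 10; against Y: 3p + (-2)(1−p) = 5p − 2.
Setting these equal: −8p + 10 = 5p − 2 ⇒ −13p = -12 ⇒ p = 12/13, and the value is (-8)·(12/13) + 10 = 34/13.
For Player 2: with q = P(X), equating U's and D's payoffs gives −q + 3 = 12q − 2 ⇒ q = 5/13.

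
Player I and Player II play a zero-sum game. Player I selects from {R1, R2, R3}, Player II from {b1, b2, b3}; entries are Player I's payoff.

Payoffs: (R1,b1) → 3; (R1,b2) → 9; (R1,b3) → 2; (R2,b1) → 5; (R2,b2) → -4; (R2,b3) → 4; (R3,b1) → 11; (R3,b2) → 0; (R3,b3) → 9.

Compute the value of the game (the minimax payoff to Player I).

Row minima: R1 → 2, R2 → -4, R3 → 0; maximin = 2.
Column maxima: b1 → 11, b2 → 9, b3 → 9; minimax = 9.
2 ≠ 9, so there is no saddle point; optimal play is mixed.
R2 is strictly dominated by R3, so Player I never plays it.
b1 is strictly dominated by b3 (it gives Player I strictly more in every row), so Player II never plays it.
On the remaining 2×2 (R1, R3 vs b2, b3):
Let Player I play R1 with probability p. Expected payoff against b2: 9p + 0(1−p) = 9p; against b3: 2p + 9(1−p) = −7p + 9.
Setting these equal: 9p = −7p + 9 ⇒ 16p = 9 ⇒ p = 9/16, and the value is (9)·(9/16) = 81/16.
For Player II: with q = P(b2), equating R1's and R3's payoffs gives 7q + 2 = −9q + 9 ⇒ q = 7/16.

81/16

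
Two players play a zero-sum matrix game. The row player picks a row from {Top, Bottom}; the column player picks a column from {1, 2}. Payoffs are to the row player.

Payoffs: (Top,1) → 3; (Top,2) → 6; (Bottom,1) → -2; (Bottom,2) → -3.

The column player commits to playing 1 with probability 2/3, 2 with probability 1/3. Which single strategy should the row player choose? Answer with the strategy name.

Expected payoff of Top: (2/3)·3 + (1/3)·6 = 4.
Expected payoff of Bottom: (2/3)·(-2) + (1/3)·(-3) = -7/3.
The largest is 4, so the row player's best response is Top.

Top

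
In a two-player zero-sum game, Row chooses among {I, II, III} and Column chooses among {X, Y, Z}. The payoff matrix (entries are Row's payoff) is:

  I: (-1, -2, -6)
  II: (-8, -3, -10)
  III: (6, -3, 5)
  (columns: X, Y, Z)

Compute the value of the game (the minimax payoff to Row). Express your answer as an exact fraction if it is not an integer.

Row minima: I → -6, II → -10, III → -3; maximin = -3.
Column maxima: X → 6, Y → -2, Z → 5; minimax = -2.
-3 ≠ -2, so there is no saddle point; optimal play is mixed.
II is strictly dominated by I, so Row never plays it.
With II eliminated, X is strictly dominated by Y (it gives Row strictly more in every remaining row), so Column never plays it.
On the remaining 2×2 (I, III vs Y, Z):
Let Row play I with probability p. Expected payoff against Y: (-2)p + (-3)(1−p) = p − 3; against Z: (-6)p + 5(1−p) = −11p + 5.
Setting these equal: p − 3 = −11p + 5 ⇒ 12p = 8 ⇒ p = 2/3, and the value is (1)·(2/3) − 3 = -7/3.
For Column: with q = P(Y), equating I's and III's payoffs gives 4q − 6 = −8q + 5 ⇒ q = 11/12.

-7/3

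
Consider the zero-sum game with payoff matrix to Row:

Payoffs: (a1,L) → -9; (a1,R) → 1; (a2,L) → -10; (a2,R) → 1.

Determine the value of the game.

Row minima: a1 → -9, a2 → -10; maximin = -9.
Column maxima: L → -9, R → 1; minimax = -9.
Since maximin = minimax = -9, there is a saddle point and the value is -9.

-9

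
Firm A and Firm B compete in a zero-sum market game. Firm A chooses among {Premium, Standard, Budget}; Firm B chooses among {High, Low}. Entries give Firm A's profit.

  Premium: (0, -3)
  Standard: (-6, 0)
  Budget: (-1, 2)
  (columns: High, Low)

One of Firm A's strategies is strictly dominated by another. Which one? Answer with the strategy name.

Standard

Budget gives a strictly higher payoff than Standard against every column: -1 > -6, 2 > 0.
So Standard is strictly dominated and Firm A never plays it.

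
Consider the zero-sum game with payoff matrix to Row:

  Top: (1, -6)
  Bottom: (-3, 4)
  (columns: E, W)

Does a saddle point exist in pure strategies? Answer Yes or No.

Row minima: Top → -6, Bottom → -3; maximin = -3.
Column maxima: E → 1, W → 4; minimax = 1.
-3 ≠ 1, so no pure-strategy equilibrium exists.

No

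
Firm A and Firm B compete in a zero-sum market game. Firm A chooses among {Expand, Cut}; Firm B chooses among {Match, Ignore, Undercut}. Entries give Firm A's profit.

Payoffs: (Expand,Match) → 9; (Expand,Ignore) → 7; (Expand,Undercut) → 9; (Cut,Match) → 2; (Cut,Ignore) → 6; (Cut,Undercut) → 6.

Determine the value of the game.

7

Row minima: Expand → 7, Cut → 2; maximin = 7.
Column maxima: Match → 9, Ignore → 7, Undercut → 9; minimax = 7.
Since maximin = minimax = 7, there is a saddle point and the value is 7.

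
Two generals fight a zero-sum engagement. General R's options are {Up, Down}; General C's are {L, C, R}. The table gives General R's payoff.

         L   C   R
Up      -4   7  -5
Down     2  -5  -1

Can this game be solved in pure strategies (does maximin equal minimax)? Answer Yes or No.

Row minima: Up → -5, Down → -5; maximin = -5.
Column maxima: L → 2, C → 7, R → -1; minimax = -1.
-5 ≠ -1, so no pure-strategy equilibrium exists.

No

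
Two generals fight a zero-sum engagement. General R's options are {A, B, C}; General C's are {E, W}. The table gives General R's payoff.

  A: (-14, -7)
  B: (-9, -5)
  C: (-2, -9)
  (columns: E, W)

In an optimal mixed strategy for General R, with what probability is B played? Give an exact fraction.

Row minima: A → -14, B → -9, C → -9; maximin = -9.
Column maxima: E → -2, W → -5; minimax = -5.
-9 ≠ -5, so there is no saddle point; optimal play is mixed.
A is strictly dominated by B, so General R never plays it.
On the remaining 2×2 (B, C vs E, W):
Let General R play B with probability p. Expected payoff against E: (-9)p + (-2)(1−p) = −7p − 2; against W: (-5)p + (-9)(1−p) = 4p − 9.
Setting these equal: −7p − 2 = 4p − 9 ⇒ −11p = -7 ⇒ p = 7/11, and the value is (-7)·(7/11) − 2 = -71/11.
For General C: with q = P(E), equating B's and C's payoffs gives −4q − 5 = 7q − 9 ⇒ q = 4/11.

7/11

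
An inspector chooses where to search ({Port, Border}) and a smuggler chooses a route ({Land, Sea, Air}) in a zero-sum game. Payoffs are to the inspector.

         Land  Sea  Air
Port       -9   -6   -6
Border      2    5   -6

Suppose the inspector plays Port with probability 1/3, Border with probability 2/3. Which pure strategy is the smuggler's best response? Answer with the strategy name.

If the smuggler plays Land, the inspector's expected payoff is (1/3)·(-9) + (2/3)·2 = -5/3.
If the smuggler plays Sea, the inspector's expected payoff is (1/3)·(-6) + (2/3)·5 = 4/3.
If the smuggler plays Air, the inspector's expected payoff is (1/3)·(-6) + (2/3)·(-6) = -6.
The smuggler minimizes the inspector's payoff; the smallest is -6, so the best response is Air.

Air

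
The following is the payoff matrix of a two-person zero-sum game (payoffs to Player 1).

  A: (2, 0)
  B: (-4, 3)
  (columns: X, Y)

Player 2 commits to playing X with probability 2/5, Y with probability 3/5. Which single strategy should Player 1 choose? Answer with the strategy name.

A

Expected payoff of A: (2/5)·2 + (3/5)·0 = 4/5.
Expected payoff of B: (2/5)·(-4) + (3/5)·3 = 1/5.
The largest is 4/5, so Player 1's best response is A.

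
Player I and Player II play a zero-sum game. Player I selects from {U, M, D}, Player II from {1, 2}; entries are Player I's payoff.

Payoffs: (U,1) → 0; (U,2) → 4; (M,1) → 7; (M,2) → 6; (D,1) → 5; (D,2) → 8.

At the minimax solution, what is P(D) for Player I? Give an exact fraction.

1/4

Row minima: U → 0, M → 6, D → 5; maximin = 6.
Column maxima: 1 → 7, 2 → 8; minimax = 7.
6 ≠ 7, so there is no saddle point; optimal play is mixed.
U is strictly dominated by M, so Player I never plays it.
On the remaining 2×2 (M, D vs 1, 2):
Let Player I play M with probability p. Expected payoff against 1: 7p + 5(1−p) = 2p + 5; against 2: 6p + 8(1−p) = −2p + 8.
Setting these equal: 2p + 5 = −2p + 8 ⇒ 4p = 3 ⇒ p = 3/4, and the value is (2)·(3/4) + 5 = 13/2.
For Player II: with q = P(1), equating M's and D's payoffs gives q + 6 = −3q + 8 ⇒ q = 1/2.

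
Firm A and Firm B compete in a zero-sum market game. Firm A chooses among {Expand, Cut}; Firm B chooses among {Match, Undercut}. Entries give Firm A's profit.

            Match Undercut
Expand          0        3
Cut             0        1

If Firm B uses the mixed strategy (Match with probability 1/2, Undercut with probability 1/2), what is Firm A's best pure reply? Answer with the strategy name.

Expand

Expected payoff of Expand: (1/2)·0 + (1/2)·3 = 3/2.
Expected payoff of Cut: (1/2)·0 + (1/2)·1 = 1/2.
The largest is 3/2, so Firm A's best response is Expand.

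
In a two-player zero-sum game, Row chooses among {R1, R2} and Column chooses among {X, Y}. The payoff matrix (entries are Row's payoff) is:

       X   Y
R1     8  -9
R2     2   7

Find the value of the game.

37/11

Row minima: R1 → -9, R2 → 2; maximin = 2.
Column maxima: X → 8, Y → 7; minimax = 7.
2 ≠ 7, so there is no saddle point; optimal play is mixed.
Let Row play R1 with probability p. Expected payoff against X: 8p + 2(1−p) = 6p + 2; against Y: (-9)p + 7(1−p) = −16p + 7.
Setting these equal: 6p + 2 = −16p + 7 ⇒ 22p = 5 ⇒ p = 5/22, and the value is (6)·(5/22) + 2 = 37/11.
For Column: with q = P(X), equating R1's and R2's payoffs gives 17q − 9 = −5q + 7 ⇒ q = 8/11.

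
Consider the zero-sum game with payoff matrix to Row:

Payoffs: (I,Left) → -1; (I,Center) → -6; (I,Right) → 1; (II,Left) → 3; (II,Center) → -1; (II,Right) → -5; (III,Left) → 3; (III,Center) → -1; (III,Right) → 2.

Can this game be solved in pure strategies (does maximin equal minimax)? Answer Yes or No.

Row minima: I → -6, II → -5, III → -1; maximin = -1.
Column maxima: Left → 3, Center → -1, Right → 2; minimax = -1.
maximin = minimax = -1, so a saddle point exists.

Yes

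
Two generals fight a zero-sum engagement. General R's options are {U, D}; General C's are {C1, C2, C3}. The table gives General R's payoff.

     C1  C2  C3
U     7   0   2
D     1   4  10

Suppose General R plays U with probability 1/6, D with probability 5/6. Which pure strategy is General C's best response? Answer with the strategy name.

If General C plays C1, General R's expected payoff is (1/6)·7 + (5/6)·1 = 2.
If General C plays C2, General R's expected payoff is (1/6)·0 + (5/6)·4 = 10/3.
If General C plays C3, General R's expected payoff is (1/6)·2 + (5/6)·10 = 26/3.
General C minimizes General R's payoff; the smallest is 2, so the best response is C1.

C1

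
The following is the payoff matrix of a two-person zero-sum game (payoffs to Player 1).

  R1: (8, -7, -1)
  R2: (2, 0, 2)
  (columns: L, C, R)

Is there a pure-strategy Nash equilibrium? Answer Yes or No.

Row minima: R1 → -7, R2 → 0; maximin = 0.
Column maxima: L → 8, C → 0, R → 2; minimax = 0.
maximin = minimax = 0, so a saddle point exists.

Yes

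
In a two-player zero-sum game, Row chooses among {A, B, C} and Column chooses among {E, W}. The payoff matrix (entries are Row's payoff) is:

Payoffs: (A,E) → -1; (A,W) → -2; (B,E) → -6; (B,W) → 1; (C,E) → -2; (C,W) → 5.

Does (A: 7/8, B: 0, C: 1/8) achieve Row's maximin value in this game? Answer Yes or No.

Yes

Against E this mix gives (7/8)·(-1) + (1/8)·(-2) = -9/8.
Against W this mix gives (7/8)·(-2) + (1/8)·5 = -9/8.
All of Column's active replies (E, W) yield -9/8, and no column does worse for Row. The mix makes Column indifferent and guarantees -9/8, so it is optimal.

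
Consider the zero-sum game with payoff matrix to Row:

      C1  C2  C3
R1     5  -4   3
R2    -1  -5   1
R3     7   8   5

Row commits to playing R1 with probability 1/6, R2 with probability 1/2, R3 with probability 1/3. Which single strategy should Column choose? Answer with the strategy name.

If Column plays C1, Row's expected payoff is (1/6)·5 + (1/2)·(-1) + (1/3)·7 = 8/3.
If Column plays C2, Row's expected payoff is (1/6)·(-4) + (1/2)·(-5) + (1/3)·8 = -1/2.
If Column plays C3, Row's expected payoff is (1/6)·3 + (1/2)·1 + (1/3)·5 = 8/3.
Column minimizes Row's payoff; the smallest is -1/2, so the best response is C2.

C2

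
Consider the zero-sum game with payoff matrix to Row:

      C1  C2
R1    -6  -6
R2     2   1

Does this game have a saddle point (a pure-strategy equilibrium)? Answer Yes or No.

Yes

Row minima: R1 → -6, R2 → 1; maximin = 1.
Column maxima: C1 → 2, C2 → 1; minimax = 1.
maximin = minimax = 1, so a saddle point exists.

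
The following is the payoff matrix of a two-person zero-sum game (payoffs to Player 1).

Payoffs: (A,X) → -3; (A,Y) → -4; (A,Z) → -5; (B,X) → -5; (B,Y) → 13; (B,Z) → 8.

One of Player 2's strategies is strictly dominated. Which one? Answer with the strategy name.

Z holds Player 1's payoff strictly below Y in every row: -5 < -4, 8 < 13.
So Y is strictly dominated for Player 2.

Y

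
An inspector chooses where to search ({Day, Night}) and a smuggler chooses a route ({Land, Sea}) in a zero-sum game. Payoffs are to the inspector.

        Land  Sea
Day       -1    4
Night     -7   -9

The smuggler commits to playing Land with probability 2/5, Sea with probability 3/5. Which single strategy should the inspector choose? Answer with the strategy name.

Expected payoff of Day: (2/5)·(-1) + (3/5)·4 = 2.
Expected payoff of Night: (2/5)·(-7) + (3/5)·(-9) = -41/5.
The largest is 2, so the inspector's best response is Day.

Day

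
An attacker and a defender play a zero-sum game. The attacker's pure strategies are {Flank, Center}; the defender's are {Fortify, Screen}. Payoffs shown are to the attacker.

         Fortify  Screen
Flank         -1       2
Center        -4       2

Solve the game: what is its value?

Row minima: Flank → -1, Center → -4; maximin = -1.
Column maxima: Fortify → -1, Screen → 2; minimax = -1.
Since maximin = minimax = -1, there is a saddle point and the value is -1.

-1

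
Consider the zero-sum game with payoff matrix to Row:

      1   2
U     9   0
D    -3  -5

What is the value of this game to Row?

Row minima: U → 0, D → -5; maximin = 0.
Column maxima: 1 → 9, 2 → 0; minimax = 0.
Since maximin = minimax = 0, there is a saddle point and the value is 0.

0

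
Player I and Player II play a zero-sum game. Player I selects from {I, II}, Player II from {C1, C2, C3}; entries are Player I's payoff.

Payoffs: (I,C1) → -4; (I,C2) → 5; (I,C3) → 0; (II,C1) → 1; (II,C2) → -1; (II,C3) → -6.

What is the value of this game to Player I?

Row minima: I → -4, II → -6; maximin = -4.
Column maxima: C1 → 1, C2 → 5, C3 → 0; minimax = 0.
-4 ≠ 0, so there is no saddle point; optimal play is mixed.
C2 is strictly dominated by C3 (it gives Player I strictly more in every row), so Player II never plays it.
On the remaining 2×2 (I, II vs C1, C3):
Let Player I play I with probability p. Expected payoff against C1: (-4)p + 1(1−p) = −5p + 1; against C3: 0p + (-6)(1−p) = 6p − 6.
Setting these equal: −5p + 1 = 6p − 6 ⇒ −11p = -7 ⇒ p = 7/11, and the value is (-5)·(7/11) + 1 = -24/11.
For Player II: with q = P(C1), equating I's and II's payoffs gives −4q = 7q − 6 ⇒ q = 6/11.

-24/11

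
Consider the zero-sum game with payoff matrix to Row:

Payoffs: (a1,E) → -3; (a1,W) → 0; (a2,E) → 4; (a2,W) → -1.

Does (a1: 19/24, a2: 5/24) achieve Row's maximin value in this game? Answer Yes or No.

Against E this mix gives (19/24)·(-3) + (5/24)·4 = -37/24.
Against W this mix gives (19/24)·0 + (5/24)·(-1) = -5/24.
Column will play E, holding Row to -37/24. Shifting weight toward the row that does better against E would raise this floor (the equalizing mix achieves -3/8 against both E and W), so the proposed strategy is not optimal.

No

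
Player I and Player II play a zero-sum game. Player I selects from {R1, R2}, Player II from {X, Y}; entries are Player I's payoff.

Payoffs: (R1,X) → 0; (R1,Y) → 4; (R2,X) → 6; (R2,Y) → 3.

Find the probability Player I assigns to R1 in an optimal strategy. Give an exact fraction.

Row minima: R1 → 0, R2 → 3; maximin = 3.
Column maxima: X → 6, Y → 4; minimax = 4.
3 ≠ 4, so there is no saddle point; optimal play is mixed.
Let Player I play R1 with probability p. Expected payoff against X: 0p + 6(1−p) = −6p + 6; against Y: 4p + 3(1−p) = p + 3.
Setting these equal: −6p + 6 = p + 3 ⇒ −7p = -3 ⇒ p = 3/7, and the value is (-6)·(3/7) + 6 = 24/7.
For Player II: with q = P(X), equating R1's and R2's payoffs gives −4q + 4 = 3q + 3 ⇒ q = 1/7.

3/7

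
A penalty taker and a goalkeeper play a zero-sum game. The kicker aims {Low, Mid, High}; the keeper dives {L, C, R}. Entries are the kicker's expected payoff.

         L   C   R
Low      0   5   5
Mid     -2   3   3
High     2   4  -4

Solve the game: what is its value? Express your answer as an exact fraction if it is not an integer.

Row minima: Low → 0, Mid → -2, High → -4; maximin = 0.
Column maxima: L → 2, C → 5, R → 5; minimax = 2.
0 ≠ 2, so there is no saddle point; optimal play is mixed.
Mid is strictly dominated by Low, so the kicker never plays it.
C is strictly dominated by L (it gives the kicker strictly more in every row), so the keeper never plays it.
On the remaining 2×2 (Low, High vs L, R):
Let the kicker play Low with probability p. Expected payoff against L: 0p + 2(1−p) = −2p + 2; against R: 5p + (-4)(1−p) = 9p − 4.
Setting these equal: −2p + 2 = 9p − 4 ⇒ −11p = -6 ⇒ p = 6/11, and the value is (-2)·(6/11) + 2 = 10/11.
For the keeper: with q = P(L), equating Low's and High's payoffs gives −5q + 5 = 6q − 4 ⇒ q = 9/11.

10/11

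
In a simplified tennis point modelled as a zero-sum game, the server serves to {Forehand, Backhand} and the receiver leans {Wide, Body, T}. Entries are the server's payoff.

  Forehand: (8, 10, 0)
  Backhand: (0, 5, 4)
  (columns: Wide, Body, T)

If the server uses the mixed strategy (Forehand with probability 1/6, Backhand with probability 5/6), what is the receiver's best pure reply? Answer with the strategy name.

If the receiver plays Wide, the server's expected payoff is (1/6)·8 + (5/6)·0 = 4/3.
If the receiver plays Body, the server's expected payoff is (1/6)·10 + (5/6)·5 = 35/6.
If the receiver plays T, the server's expected payoff is (1/6)·0 + (5/6)·4 = 10/3.
The receiver minimizes the server's payoff; the smallest is 4/3, so the best response is Wide.

Wide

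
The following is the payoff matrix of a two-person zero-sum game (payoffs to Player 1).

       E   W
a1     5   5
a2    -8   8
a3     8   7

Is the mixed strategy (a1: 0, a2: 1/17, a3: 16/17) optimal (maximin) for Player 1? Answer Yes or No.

Yes

Against E this mix gives (1/17)·(-8) + (16/17)·8 = 120/17.
Against W this mix gives (1/17)·8 + (16/17)·7 = 120/17.
All of Player 2's active replies (E, W) yield 120/17, and no column does worse for Player 1. The mix makes Player 2 indifferent and guarantees 120/17, so it is optimal.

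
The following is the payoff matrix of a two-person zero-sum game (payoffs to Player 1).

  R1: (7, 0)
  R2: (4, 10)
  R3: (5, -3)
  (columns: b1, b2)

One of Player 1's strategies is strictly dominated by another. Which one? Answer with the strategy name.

R3

R1 gives a strictly higher payoff than R3 against every column: 7 > 5, 0 > -3.
So R3 is strictly dominated and Player 1 never plays it.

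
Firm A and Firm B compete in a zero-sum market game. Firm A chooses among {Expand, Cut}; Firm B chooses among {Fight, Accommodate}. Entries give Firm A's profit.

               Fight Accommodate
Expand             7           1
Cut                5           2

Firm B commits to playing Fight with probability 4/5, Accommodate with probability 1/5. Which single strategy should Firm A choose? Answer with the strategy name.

Expand

Expected payoff of Expand: (4/5)·7 + (1/5)·1 = 29/5.
Expected payoff of Cut: (4/5)·5 + (1/5)·2 = 22/5.
The largest is 29/5, so Firm A's best response is Expand.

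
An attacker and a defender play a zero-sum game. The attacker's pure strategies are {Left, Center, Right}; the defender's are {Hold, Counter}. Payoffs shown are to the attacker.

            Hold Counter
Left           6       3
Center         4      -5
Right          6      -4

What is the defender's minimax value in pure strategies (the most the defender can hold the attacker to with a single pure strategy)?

Column maxima: Hold → 6, Counter → 3.
The smallest of these is 3.

3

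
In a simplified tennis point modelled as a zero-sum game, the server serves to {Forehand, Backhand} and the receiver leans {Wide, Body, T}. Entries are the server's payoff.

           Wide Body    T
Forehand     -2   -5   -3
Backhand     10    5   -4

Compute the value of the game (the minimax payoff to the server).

-35/11

Row minima: Forehand → -5, Backhand → -4; maximin = -4.
Column maxima: Wide → 10, Body → 5, T → -3; minimax = -3.
-4 ≠ -3, so there is no saddle point; optimal play is mixed.
Wide is strictly dominated by Body (it gives the server strictly more in every row), so the receiver never plays it.
On the remaining 2×2 (Forehand, Backhand vs Body, T):
Let the server play Forehand with probability p. Expected payoff against Body: (-5)p + 5(1−p) = −10p + 5; against T: (-3)p + (-4)(1−p) = p − 4.
Setting these equal: −10p + 5 = p − 4 ⇒ −11p = -9 ⇒ p = 9/11, and the value is (-10)·(9/11) + 5 = -35/11.
For the receiver: with q = P(Body), equating Forehand's and Backhand's payoffs gives −2q − 3 = 9q − 4 ⇒ q = 1/11.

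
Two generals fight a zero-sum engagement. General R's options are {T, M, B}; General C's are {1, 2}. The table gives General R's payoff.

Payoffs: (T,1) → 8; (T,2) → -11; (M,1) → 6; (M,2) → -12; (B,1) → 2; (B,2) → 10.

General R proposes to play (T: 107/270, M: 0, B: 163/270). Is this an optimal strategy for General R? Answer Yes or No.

Against 1 this mix gives (107/270)·8 + (163/270)·2 = 197/45.
Against 2 this mix gives (107/270)·(-11) + (163/270)·10 = 151/90.
General C will play 2, holding General R to 151/90. Shifting weight toward the row that does better against 2 would raise this floor (the equalizing mix achieves 34/9 against both 2 and 1), so the proposed strategy is not optimal.

No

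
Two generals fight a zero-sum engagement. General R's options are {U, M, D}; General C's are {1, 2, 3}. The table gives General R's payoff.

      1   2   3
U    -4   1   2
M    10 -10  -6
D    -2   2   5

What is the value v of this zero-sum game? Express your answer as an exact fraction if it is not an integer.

Row minima: U → -4, M → -10, D → -2; maximin = -2.
Column maxima: 1 → 10, 2 → 2, 3 → 5; minimax = 2.
-2 ≠ 2, so there is no saddle point; optimal play is mixed.
U is strictly dominated by D, so General R never plays it.
3 is strictly dominated by 2 (it gives General R strictly more in every row), so General C never plays it.
On the remaining 2×2 (M, D vs 1, 2):
Let General R play M with probability p. Expected payoff against 1: 10p + (-2)(1−p) = 12p − 2; against 2: (-10)p + 2(1−p) = −12p + 2.
Setting these equal: 12p − 2 = −12p + 2 ⇒ 24p = 4 ⇒ p = 1/6, and the value is (12)·(1/6) − 2 = 0.
For General C: with q = P(1), equating M's and D's payoffs gives 20q − 10 = −4q + 2 ⇒ q = 1/2.

0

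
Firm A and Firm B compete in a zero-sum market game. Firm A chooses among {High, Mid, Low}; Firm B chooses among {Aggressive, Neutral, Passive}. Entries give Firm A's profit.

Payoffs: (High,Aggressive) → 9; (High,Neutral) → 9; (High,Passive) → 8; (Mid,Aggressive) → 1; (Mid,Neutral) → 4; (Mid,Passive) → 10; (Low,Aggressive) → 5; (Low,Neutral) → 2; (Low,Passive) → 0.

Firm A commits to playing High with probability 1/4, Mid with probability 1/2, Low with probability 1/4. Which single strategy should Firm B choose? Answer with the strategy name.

Aggressive

If Firm B plays Aggressive, Firm A's expected payoff is (1/4)·9 + (1/2)·1 + (1/4)·5 = 4.
If Firm B plays Neutral, Firm A's expected payoff is (1/4)·9 + (1/2)·4 + (1/4)·2 = 19/4.
If Firm B plays Passive, Firm A's expected payoff is (1/4)·8 + (1/2)·10 + (1/4)·0 = 7.
Firm B minimizes Firm A's payoff; the smallest is 4, so the best response is Aggressive.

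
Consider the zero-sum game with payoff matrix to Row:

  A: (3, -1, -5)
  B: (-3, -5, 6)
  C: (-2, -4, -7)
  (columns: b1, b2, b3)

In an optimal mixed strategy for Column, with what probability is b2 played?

Row minima: A → -5, B → -5, C → -7; maximin = -5.
Column maxima: b1 → 3, b2 → -1, b3 → 6; minimax = -1.
-5 ≠ -1, so there is no saddle point; optimal play is mixed.
C is strictly dominated by A, so Row never plays it.
b1 is strictly dominated by b2 (it gives Row strictly more in every row), so Column never plays it.
On the remaining 2×2 (A, B vs b2, b3):
Let Row play A with probability p. Expected payoff against b2: (-1)p + (-5)(1−p) = 4p − 5; against b3: (-5)p + 6(1−p) = −11p + 6.
Setting these equal: 4p − 5 = −11p + 6 ⇒ 15p = 11 ⇒ p = 11/15, and the value is (4)·(11/15) − 5 = -31/15.
For Column: with q = P(b2), equating A's and B's payoffs gives 4q − 5 = −11q + 6 ⇒ q = 11/15.

11/15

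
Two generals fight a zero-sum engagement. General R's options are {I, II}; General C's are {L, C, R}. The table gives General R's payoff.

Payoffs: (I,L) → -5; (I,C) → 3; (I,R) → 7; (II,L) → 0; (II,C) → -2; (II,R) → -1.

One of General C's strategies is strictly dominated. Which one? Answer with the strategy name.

C holds General R's payoff strictly below R in every row: 3 < 7, -2 < -1.
So R is strictly dominated for General C.

R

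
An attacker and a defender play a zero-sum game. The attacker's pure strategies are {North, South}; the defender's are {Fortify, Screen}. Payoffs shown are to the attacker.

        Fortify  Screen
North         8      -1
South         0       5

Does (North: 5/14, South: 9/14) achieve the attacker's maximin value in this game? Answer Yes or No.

Against Fortify this mix gives (5/14)·8 + (9/14)·0 = 20/7.
Against Screen this mix gives (5/14)·(-1) + (9/14)·5 = 20/7.
All of the defender's active replies (Fortify, Screen) yield 20/7, and no column does worse for the attacker. The mix makes the defender indifferent and guarantees 20/7, so it is optimal.

Yes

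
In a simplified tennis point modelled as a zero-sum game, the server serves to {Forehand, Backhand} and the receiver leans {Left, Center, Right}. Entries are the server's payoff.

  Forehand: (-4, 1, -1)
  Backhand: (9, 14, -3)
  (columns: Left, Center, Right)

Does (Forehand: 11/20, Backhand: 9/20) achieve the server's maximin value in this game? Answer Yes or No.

Against Left this mix gives (11/20)·(-4) + (9/20)·9 = 37/20.
Against Center this mix gives (11/20)·1 + (9/20)·14 = 137/20.
Against Right this mix gives (11/20)·(-1) + (9/20)·(-3) = -19/10.
The receiver will play Right, holding the server to -19/10. Shifting weight toward the row that does better against Right would raise this floor (the equalizing mix achieves -7/5 against both Right and Left), so the proposed strategy is not optimal.

No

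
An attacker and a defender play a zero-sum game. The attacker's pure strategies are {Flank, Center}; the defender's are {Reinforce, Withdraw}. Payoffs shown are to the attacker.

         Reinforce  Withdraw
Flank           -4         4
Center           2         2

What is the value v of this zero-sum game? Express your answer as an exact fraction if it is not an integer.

Row minima: Flank → -4, Center → 2; maximin = 2.
Column maxima: Reinforce → 2, Withdraw → 4; minimax = 2.
Since maximin = minimax = 2, there is a saddle point and the value is 2.

2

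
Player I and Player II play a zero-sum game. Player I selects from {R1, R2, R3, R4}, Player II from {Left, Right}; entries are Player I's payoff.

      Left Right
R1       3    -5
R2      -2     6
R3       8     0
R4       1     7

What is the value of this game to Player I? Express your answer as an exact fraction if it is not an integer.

Row minima: R1 → -5, R2 → -2, R3 → 0, R4 → 1; maximin = 1.
Column maxima: Left → 8, Right → 7; minimax = 7.
1 ≠ 7, so there is no saddle point; optimal play is mixed.
R1 is strictly dominated by R3, so Player I never plays it.
R2 is strictly dominated by R4, so Player I never plays it.
On the remaining 2×2 (R3, R4 vs Left, Right):
Let Player I play R3 with probability p. Expected payoff against Left: 8p + 1(1−p) = 7p + 1; against Right: 0p + 7(1−p) = −7p + 7.
Setting these equal: 7p + 1 = −7p + 7 ⇒ 14p = 6 ⇒ p = 3/7, and the value is (7)·(3/7) + 1 = 4.
For Player II: with q = P(Left), equating R3's and R4's payoffs gives 8q = −6q + 7 ⇒ q = 1/2.

4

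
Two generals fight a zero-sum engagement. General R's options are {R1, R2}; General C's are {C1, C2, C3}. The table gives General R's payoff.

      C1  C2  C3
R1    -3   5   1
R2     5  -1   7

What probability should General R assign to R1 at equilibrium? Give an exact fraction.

Row minima: R1 → -3, R2 → -1; maximin = -1.
Column maxima: C1 → 5, C2 → 5, C3 → 7; minimax = 5.
-1 ≠ 5, so there is no saddle point; optimal play is mixed.
C3 is strictly dominated by C1 (it gives General R strictly more in every row), so General C never plays it.
On the remaining 2×2 (R1, R2 vs C1, C2):
Let General R play R1 with probability p. Expected payoff against C1: (-3)p + 5(1−p) = −8p + 5; against C2: 5p + (-1)(1−p) = 6p − 1.
Setting these equal: −8p + 5 = 6p − 1 ⇒ −14p = -6 ⇒ p = 3/7, and the value is (-8)·(3/7) + 5 = 11/7.
For General C: with q = P(C1), equating R1's and R2's payoffs gives −8q + 5 = 6q − 1 ⇒ q = 3/7.

3/7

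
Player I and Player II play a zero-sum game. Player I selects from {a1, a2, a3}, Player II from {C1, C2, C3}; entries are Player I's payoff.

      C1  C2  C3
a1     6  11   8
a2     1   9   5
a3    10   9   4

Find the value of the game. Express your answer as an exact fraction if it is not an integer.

7

Row minima: a1 → 6, a2 → 1, a3 → 4; maximin = 6.
Column maxima: C1 → 10, C2 → 11, C3 → 8; minimax = 8.
6 ≠ 8, so there is no saddle point; optimal play is mixed.
a2 is strictly dominated by a1, so Player I never plays it.
C2 is strictly dominated by C3 (it gives Player I strictly more in every row), so Player II never plays it.
On the remaining 2×2 (a1, a3 vs C1, C3):
Let Player I play a1 with probability p. Expected payoff against C1: 6p + 10(1−p) = −4p + 10; against C3: 8p + 4(1−p) = 4p + 4.
Setting these equal: −4p + 10 = 4p + 4 ⇒ −8p = -6 ⇒ p = 3/4, and the value is (-4)·(3/4) + 10 = 7.
For Player II: with q = P(C1), equating a1's and a3's payoffs gives −2q + 8 = 6q + 4 ⇒ q = 1/2.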